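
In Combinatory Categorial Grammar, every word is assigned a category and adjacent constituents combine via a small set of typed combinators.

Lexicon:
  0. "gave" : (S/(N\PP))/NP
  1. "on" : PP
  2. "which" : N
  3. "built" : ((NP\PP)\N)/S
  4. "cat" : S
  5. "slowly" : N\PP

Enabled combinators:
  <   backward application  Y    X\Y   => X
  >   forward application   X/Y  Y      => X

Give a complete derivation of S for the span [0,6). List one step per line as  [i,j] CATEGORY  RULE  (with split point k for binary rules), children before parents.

[0,1] (S/(N\PP))/NP  lex  "gave"
[1,2] PP  lex  "on"
[2,3] N  lex  "which"
[3,4] ((NP\PP)\N)/S  lex  "built"
[4,5] S  lex  "cat"
[3,5] (NP\PP)\N  >  k=4
[2,5] NP\PP  <  k=3
[1,5] NP  <  k=2
[0,5] S/(N\PP)  >  k=1
[5,6] N\PP  lex  "slowly"
[0,6] S  >  k=5

[0,6] S   >
  [0,5] S/(N\PP)   >
    [0,1] "gave" : (S/(N\PP))/NP
    [1,5] NP   <
      [1,2] "on" : PP
      [2,5] NP\PP   <
        [2,3] "which" : N
        [3,5] (NP\PP)\N   >
          [3,4] "built" : ((NP\PP)\N)/S
          [4,5] "cat" : S
  [5,6] "slowly" : N\PP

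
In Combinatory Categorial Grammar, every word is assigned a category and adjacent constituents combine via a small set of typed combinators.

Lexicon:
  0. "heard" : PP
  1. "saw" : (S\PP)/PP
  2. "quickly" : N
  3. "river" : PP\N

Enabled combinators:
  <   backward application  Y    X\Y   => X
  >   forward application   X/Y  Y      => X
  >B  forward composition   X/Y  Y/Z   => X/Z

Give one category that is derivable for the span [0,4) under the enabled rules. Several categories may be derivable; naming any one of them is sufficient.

S

[0,4] S   <
  [0,1] "heard" : PP
  [1,4] S\PP   >
    [1,2] "saw" : (S\PP)/PP
    [2,4] PP   <
      [2,3] "quickly" : N
      [3,4] "river" : PP\N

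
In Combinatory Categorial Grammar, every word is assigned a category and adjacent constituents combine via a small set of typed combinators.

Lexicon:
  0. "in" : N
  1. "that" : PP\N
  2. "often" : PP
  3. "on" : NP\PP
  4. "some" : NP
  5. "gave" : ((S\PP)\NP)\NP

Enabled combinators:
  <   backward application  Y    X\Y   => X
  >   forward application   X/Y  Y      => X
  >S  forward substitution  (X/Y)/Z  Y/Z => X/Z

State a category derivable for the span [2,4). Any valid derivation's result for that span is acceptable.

[0,6] S   <
  [0,2] PP   <
    [0,1] "in" : N
    [1,2] "that" : PP\N
  [2,6] S\PP   <
    [2,4] NP   <
      [2,3] "often" : PP
      [3,4] "on" : NP\PP
    [4,6] (S\PP)\NP   <
      [4,5] "some" : NP
      [5,6] "gave" : ((S\PP)\NP)\NP

NP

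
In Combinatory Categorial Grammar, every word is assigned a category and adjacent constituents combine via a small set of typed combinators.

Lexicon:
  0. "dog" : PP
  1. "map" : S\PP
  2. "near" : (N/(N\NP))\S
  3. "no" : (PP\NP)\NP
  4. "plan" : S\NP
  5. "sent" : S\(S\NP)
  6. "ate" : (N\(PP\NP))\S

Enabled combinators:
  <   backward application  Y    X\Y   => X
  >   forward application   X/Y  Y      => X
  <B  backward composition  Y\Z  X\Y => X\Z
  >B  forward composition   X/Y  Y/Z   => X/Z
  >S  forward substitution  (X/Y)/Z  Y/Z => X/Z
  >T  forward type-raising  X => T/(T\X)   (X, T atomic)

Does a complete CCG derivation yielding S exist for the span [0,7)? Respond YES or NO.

NO

PP S\PP (N/(N\NP))\S (PP\NP)\NP S\NP S\(S\NP) (N\(PP\NP))\S
CKY chart[0,7] = {N, N/(N\N), NP/(NP\N), PP/(PP\N), S/(S\N)}; S ∉ chart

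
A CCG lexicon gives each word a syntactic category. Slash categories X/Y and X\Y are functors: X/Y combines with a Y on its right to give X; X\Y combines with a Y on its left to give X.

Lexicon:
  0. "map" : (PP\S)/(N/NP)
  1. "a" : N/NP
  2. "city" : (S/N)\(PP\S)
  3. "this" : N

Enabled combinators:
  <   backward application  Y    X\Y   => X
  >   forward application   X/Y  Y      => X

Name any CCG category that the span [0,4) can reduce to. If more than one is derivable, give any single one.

S

[0,4] S   >
  [0,3] S/N   <
    [0,2] PP\S   >
      [0,1] "map" : (PP\S)/(N/NP)
      [1,2] "a" : N/NP
    [2,3] "city" : (S/N)\(PP\S)
  [3,4] "this" : N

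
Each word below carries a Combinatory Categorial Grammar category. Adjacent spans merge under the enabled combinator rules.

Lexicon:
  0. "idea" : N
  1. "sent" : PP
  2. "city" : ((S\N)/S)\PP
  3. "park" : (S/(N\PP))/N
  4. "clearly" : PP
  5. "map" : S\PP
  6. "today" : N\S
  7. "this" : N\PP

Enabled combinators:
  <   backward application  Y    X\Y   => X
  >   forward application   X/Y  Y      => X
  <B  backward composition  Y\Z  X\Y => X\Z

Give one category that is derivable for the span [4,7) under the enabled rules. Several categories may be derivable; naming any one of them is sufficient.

N

[0,8] S   <
  [0,1] "idea" : N
  [1,8] S\N   >
    [1,3] (S\N)/S   <
      [1,2] "sent" : PP
      [2,3] "city" : ((S\N)/S)\PP
    [3,8] S   >
      [3,7] S/(N\PP)   >
        [3,4] "park" : (S/(N\PP))/N
        [4,7] N   <
          [4,5] "clearly" : PP
          [5,7] N\PP   <B
            [5,6] "map" : S\PP
            [6,7] "today" : N\S
      [7,8] "this" : N\PP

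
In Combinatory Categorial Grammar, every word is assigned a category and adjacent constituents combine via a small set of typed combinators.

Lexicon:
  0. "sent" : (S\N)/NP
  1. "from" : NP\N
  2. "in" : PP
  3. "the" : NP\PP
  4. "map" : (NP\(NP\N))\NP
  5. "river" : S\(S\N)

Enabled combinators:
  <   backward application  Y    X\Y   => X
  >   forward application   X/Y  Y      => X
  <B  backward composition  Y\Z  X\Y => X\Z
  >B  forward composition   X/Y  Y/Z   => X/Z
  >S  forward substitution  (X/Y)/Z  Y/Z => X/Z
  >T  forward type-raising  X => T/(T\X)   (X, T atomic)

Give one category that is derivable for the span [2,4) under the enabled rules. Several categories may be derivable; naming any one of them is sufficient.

[0,6] S   <
  [0,5] S\N   >
    [0,1] "sent" : (S\N)/NP
    [1,5] NP   <
      [1,2] "from" : NP\N
      [2,5] NP\(NP\N)   <
        [2,4] NP   <
          [2,3] "in" : PP
          [3,4] "the" : NP\PP
        [4,5] "map" : (NP\(NP\N))\NP
  [5,6] "river" : S\(S\N)

NP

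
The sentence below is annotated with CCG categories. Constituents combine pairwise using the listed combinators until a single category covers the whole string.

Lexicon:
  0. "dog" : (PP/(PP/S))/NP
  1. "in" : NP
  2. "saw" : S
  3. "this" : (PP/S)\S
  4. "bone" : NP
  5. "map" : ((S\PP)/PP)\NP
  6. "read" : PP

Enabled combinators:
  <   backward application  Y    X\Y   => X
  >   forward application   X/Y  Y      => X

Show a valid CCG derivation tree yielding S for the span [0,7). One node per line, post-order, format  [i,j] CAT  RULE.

[0,7] S   <
  [0,4] PP   >
    [0,2] PP/(PP/S)   >
      [0,1] "dog" : (PP/(PP/S))/NP
      [1,2] "in" : NP
    [2,4] PP/S   <
      [2,3] "saw" : S
      [3,4] "this" : (PP/S)\S
  [4,7] S\PP   >
    [4,6] (S\PP)/PP   <
      [4,5] "bone" : NP
      [5,6] "map" : ((S\PP)/PP)\NP
    [6,7] "read" : PP

[0,1] (PP/(PP/S))/NP  lex  "dog"
[1,2] NP  lex  "in"
[0,2] PP/(PP/S)  >  k=1
[2,3] S  lex  "saw"
[3,4] (PP/S)\S  lex  "this"
[2,4] PP/S  <  k=3
[0,4] PP  >  k=2
[4,5] NP  lex  "bone"
[5,6] ((S\PP)/PP)\NP  lex  "map"
[4,6] (S\PP)/PP  <  k=5
[6,7] PP  lex  "read"
[4,7] S\PP  >  k=6
[0,7] S  <  k=4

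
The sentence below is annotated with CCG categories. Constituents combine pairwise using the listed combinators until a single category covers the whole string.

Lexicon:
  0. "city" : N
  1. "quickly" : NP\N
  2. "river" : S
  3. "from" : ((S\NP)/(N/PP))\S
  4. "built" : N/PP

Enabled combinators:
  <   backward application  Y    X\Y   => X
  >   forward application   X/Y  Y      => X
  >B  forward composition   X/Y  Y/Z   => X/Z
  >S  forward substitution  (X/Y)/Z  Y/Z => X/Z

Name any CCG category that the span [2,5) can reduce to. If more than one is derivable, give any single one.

[0,5] S   <
  [0,2] NP   <
    [0,1] "city" : N
    [1,2] "quickly" : NP\N
  [2,5] S\NP   >
    [2,4] (S\NP)/(N/PP)   <
      [2,3] "river" : S
      [3,4] "from" : ((S\NP)/(N/PP))\S
    [4,5] "built" : N/PP

S\NP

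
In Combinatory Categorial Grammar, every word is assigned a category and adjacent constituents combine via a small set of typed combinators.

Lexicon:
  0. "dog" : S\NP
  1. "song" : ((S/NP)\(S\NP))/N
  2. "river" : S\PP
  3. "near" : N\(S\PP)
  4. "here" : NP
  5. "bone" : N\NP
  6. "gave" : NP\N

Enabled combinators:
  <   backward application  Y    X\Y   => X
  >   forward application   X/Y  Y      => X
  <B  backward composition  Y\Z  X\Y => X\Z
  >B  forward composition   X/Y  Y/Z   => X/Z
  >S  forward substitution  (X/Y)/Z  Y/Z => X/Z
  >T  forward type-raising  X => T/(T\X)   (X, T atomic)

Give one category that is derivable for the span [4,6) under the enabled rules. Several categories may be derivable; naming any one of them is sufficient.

[0,7] S   >
  [0,4] S/NP   <
    [0,1] "dog" : S\NP
    [1,4] (S/NP)\(S\NP)   >
      [1,2] "song" : ((S/NP)\(S\NP))/N
      [2,4] N   <
        [2,3] "river" : S\PP
        [3,4] "near" : N\(S\PP)
  [4,7] NP   <
    [4,6] N   >
      [4,5] N/(N\NP)   >T
        [4,5] "here" : NP
      [5,6] "bone" : N\NP
    [6,7] "gave" : NP\N

N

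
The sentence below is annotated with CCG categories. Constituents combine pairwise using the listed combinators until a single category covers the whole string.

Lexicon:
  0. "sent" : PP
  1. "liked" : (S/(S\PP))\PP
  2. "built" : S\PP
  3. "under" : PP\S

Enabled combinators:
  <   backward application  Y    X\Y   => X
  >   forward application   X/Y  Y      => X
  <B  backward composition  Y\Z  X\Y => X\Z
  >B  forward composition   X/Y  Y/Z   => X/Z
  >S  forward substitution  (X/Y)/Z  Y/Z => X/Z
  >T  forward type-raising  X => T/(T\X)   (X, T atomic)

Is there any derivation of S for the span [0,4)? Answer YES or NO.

NO

PP (S/(S\PP))\PP S\PP PP\S
CKY chart[0,4] = {N/(N\PP), NP/(NP\PP), PP, PP/(PP\PP), S/(S\PP)}; S ∉ chart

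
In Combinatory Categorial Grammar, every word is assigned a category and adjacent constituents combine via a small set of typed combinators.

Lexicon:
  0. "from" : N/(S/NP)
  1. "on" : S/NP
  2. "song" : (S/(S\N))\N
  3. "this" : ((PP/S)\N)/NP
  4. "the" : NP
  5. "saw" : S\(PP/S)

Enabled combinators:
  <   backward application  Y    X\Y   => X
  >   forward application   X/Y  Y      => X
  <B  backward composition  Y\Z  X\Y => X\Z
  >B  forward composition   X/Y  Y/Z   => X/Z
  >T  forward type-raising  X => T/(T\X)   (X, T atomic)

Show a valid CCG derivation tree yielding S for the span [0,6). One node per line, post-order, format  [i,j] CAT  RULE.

[0,6] S   >
  [0,3] S/(S\N)   <
    [0,2] N   >
      [0,1] "from" : N/(S/NP)
      [1,2] "on" : S/NP
    [2,3] "song" : (S/(S\N))\N
  [3,6] S\N   <B
    [3,5] (PP/S)\N   >
      [3,4] "this" : ((PP/S)\N)/NP
      [4,5] "the" : NP
    [5,6] "saw" : S\(PP/S)

[0,1] N/(S/NP)  lex  "from"
[1,2] S/NP  lex  "on"
[0,2] N  >  k=1
[2,3] (S/(S\N))\N  lex  "song"
[0,3] S/(S\N)  <  k=2
[3,4] ((PP/S)\N)/NP  lex  "this"
[4,5] NP  lex  "the"
[3,5] (PP/S)\N  >  k=4
[5,6] S\(PP/S)  lex  "saw"
[3,6] S\N  <B  k=5
[0,6] S  >  k=3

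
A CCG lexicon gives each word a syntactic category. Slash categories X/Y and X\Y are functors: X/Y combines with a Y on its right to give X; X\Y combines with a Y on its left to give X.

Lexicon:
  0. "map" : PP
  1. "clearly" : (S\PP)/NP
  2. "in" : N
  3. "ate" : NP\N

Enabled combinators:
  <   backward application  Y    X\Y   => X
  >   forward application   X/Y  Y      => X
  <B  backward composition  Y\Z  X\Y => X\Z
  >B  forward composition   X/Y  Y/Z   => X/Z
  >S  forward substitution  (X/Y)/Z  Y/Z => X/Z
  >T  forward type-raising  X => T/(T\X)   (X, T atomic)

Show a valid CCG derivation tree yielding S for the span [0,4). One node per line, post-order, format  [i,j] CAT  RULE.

[0,1] PP  lex  "map"
[0,1] S/(S\PP)  >T
[1,2] (S\PP)/NP  lex  "clearly"
[2,3] N  lex  "in"
[3,4] NP\N  lex  "ate"
[2,4] NP  <  k=3
[1,4] S\PP  >  k=2
[0,4] S  >  k=1

[0,4] S   >
  [0,1] S/(S\PP)   >T
    [0,1] "map" : PP
  [1,4] S\PP   >
    [1,2] "clearly" : (S\PP)/NP
    [2,4] NP   <
      [2,3] "in" : N
      [3,4] "ate" : NP\N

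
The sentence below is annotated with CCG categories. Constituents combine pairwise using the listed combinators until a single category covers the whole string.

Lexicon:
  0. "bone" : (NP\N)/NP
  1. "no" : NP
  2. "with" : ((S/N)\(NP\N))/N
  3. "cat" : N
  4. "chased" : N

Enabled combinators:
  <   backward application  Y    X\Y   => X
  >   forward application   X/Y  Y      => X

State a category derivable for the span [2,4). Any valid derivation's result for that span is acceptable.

(S/N)\(NP\N)

[0,5] S   >
  [0,4] S/N   <
    [0,2] NP\N   >
      [0,1] "bone" : (NP\N)/NP
      [1,2] "no" : NP
    [2,4] (S/N)\(NP\N)   >
      [2,3] "with" : ((S/N)\(NP\N))/N
      [3,4] "cat" : N
  [4,5] "chased" : N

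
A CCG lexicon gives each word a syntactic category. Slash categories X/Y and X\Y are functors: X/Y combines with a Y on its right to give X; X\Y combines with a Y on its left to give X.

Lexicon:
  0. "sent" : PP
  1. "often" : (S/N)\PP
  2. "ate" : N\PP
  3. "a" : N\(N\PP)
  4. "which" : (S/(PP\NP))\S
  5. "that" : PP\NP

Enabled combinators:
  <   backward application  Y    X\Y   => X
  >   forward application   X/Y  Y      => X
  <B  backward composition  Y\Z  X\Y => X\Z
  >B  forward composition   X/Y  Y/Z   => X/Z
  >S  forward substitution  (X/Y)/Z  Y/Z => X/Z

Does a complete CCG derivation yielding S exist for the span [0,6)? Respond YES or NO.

YES

[0,6] S   >
  [0,5] S/(PP\NP)   <
    [0,4] S   >
      [0,2] S/N   <
        [0,1] "sent" : PP
        [1,2] "often" : (S/N)\PP
      [2,4] N   <
        [2,3] "ate" : N\PP
        [3,4] "a" : N\(N\PP)
    [4,5] "which" : (S/(PP\NP))\S
  [5,6] "that" : PP\NP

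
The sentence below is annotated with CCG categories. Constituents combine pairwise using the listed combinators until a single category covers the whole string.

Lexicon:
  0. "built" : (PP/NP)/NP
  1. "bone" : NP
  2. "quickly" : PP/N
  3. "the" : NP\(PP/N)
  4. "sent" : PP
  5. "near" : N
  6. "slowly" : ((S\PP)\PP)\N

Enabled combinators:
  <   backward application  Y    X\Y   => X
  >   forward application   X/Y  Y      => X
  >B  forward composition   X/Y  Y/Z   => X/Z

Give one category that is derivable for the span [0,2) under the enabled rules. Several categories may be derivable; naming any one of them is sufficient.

PP/NP

[0,7] S   <
  [0,4] PP   >
    [0,2] PP/NP   >
      [0,1] "built" : (PP/NP)/NP
      [1,2] "bone" : NP
    [2,4] NP   <
      [2,3] "quickly" : PP/N
      [3,4] "the" : NP\(PP/N)
  [4,7] S\PP   <
    [4,5] "sent" : PP
    [5,7] (S\PP)\PP   <
      [5,6] "near" : N
      [6,7] "slowly" : ((S\PP)\PP)\N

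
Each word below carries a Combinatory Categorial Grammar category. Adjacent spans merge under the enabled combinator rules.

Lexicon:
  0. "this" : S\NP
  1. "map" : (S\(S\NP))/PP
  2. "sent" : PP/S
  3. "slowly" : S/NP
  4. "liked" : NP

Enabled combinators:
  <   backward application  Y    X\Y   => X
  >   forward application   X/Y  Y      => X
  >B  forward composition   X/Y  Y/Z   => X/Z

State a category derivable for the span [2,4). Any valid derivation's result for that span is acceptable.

[0,5] S   <
  [0,1] "this" : S\NP
  [1,5] S\(S\NP)   >
    [1,2] "map" : (S\(S\NP))/PP
    [2,5] PP   >
      [2,4] PP/NP   >B
        [2,3] "sent" : PP/S
        [3,4] "slowly" : S/NP
      [4,5] "liked" : NP

PP/NP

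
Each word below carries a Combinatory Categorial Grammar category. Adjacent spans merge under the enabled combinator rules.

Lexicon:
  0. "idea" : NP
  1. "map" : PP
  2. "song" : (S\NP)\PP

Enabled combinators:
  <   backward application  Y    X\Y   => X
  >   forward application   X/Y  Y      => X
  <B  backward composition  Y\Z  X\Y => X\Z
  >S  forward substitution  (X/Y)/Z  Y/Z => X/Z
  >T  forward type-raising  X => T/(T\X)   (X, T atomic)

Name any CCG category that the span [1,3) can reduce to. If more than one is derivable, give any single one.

[0,3] S   >
  [0,1] S/(S\NP)   >T
    [0,1] "idea" : NP
  [1,3] S\NP   <
    [1,2] "map" : PP
    [2,3] "song" : (S\NP)\PP

S\NP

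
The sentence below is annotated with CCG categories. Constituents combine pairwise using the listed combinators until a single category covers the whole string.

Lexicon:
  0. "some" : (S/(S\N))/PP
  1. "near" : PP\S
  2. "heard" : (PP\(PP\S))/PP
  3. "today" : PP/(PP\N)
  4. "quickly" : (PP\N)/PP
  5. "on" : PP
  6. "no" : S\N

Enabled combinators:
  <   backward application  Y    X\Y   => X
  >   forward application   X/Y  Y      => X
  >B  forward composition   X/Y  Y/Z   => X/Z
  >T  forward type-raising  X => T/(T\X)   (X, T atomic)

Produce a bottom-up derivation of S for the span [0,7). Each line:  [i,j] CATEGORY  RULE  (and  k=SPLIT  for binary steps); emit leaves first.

[0,7] S   >
  [0,6] S/(S\N)   >
    [0,1] "some" : (S/(S\N))/PP
    [1,6] PP   <
      [1,2] "near" : PP\S
      [2,6] PP\(PP\S)   >
        [2,3] "heard" : (PP\(PP\S))/PP
        [3,6] PP   >
          [3,4] "today" : PP/(PP\N)
          [4,6] PP\N   >
            [4,5] "quickly" : (PP\N)/PP
            [5,6] "on" : PP
  [6,7] "no" : S\N

[0,1] (S/(S\N))/PP  lex  "some"
[1,2] PP\S  lex  "near"
[2,3] (PP\(PP\S))/PP  lex  "heard"
[3,4] PP/(PP\N)  lex  "today"
[4,5] (PP\N)/PP  lex  "quickly"
[5,6] PP  lex  "on"
[4,6] PP\N  >  k=5
[3,6] PP  >  k=4
[2,6] PP\(PP\S)  >  k=3
[1,6] PP  <  k=2
[0,6] S/(S\N)  >  k=1
[6,7] S\N  lex  "no"
[0,7] S  >  k=6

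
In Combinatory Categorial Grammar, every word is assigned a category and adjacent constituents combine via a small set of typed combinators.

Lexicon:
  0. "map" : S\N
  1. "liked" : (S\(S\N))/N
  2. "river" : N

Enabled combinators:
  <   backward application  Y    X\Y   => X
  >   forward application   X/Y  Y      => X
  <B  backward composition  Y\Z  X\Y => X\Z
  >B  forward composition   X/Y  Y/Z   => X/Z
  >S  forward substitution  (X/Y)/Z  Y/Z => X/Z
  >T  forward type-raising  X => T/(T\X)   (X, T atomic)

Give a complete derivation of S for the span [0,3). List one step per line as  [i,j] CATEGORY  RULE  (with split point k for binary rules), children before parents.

[0,1] S\N  lex  "map"
[1,2] (S\(S\N))/N  lex  "liked"
[2,3] N  lex  "river"
[1,3] S\(S\N)  >  k=2
[0,3] S  <  k=1

[0,3] S   <
  [0,1] "map" : S\N
  [1,3] S\(S\N)   >
    [1,2] "liked" : (S\(S\N))/N
    [2,3] "river" : N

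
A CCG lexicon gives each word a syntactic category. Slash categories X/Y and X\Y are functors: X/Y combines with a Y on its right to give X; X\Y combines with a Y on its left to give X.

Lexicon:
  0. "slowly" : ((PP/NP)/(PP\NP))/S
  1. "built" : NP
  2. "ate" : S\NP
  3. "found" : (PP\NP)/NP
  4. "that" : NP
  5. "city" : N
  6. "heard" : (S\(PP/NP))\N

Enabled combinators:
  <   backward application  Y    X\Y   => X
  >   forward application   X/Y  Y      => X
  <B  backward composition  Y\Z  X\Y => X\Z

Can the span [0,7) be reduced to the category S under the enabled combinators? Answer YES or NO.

YES

[0,7] S   <
  [0,5] PP/NP   >
    [0,3] (PP/NP)/(PP\NP)   >
      [0,1] "slowly" : ((PP/NP)/(PP\NP))/S
      [1,3] S   <
        [1,2] "built" : NP
        [2,3] "ate" : S\NP
    [3,5] PP\NP   >
      [3,4] "found" : (PP\NP)/NP
      [4,5] "that" : NP
  [5,7] S\(PP/NP)   <
    [5,6] "city" : N
    [6,7] "heard" : (S\(PP/NP))\N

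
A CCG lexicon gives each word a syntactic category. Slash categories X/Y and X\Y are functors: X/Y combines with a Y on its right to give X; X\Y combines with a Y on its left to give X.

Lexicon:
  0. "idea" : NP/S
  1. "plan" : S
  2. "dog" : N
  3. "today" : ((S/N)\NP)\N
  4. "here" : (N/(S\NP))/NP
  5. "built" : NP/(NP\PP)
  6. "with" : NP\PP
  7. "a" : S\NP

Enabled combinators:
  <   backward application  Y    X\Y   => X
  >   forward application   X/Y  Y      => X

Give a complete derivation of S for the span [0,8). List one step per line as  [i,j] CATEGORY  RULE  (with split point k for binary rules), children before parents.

[0,8] S   >
  [0,4] S/N   <
    [0,2] NP   >
      [0,1] "idea" : NP/S
      [1,2] "plan" : S
    [2,4] (S/N)\NP   <
      [2,3] "dog" : N
      [3,4] "today" : ((S/N)\NP)\N
  [4,8] N   >
    [4,7] N/(S\NP)   >
      [4,5] "here" : (N/(S\NP))/NP
      [5,7] NP   >
        [5,6] "built" : NP/(NP\PP)
        [6,7] "with" : NP\PP
    [7,8] "a" : S\NP

[0,1] NP/S  lex  "idea"
[1,2] S  lex  "plan"
[0,2] NP  >  k=1
[2,3] N  lex  "dog"
[3,4] ((S/N)\NP)\N  lex  "today"
[2,4] (S/N)\NP  <  k=3
[0,4] S/N  <  k=2
[4,5] (N/(S\NP))/NP  lex  "here"
[5,6] NP/(NP\PP)  lex  "built"
[6,7] NP\PP  lex  "with"
[5,7] NP  >  k=6
[4,7] N/(S\NP)  >  k=5
[7,8] S\NP  lex  "a"
[4,8] N  >  k=7
[0,8] S  >  k=4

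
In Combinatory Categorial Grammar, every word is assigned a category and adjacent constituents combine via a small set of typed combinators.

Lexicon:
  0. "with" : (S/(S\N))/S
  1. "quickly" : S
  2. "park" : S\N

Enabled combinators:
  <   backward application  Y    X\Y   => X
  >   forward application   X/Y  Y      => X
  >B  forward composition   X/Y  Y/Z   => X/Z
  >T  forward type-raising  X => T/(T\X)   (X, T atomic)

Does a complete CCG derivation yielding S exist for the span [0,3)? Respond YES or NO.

[0,3] S   >
  [0,2] S/(S\N)   >
    [0,1] "with" : (S/(S\N))/S
    [1,2] "quickly" : S
  [2,3] "park" : S\N

YES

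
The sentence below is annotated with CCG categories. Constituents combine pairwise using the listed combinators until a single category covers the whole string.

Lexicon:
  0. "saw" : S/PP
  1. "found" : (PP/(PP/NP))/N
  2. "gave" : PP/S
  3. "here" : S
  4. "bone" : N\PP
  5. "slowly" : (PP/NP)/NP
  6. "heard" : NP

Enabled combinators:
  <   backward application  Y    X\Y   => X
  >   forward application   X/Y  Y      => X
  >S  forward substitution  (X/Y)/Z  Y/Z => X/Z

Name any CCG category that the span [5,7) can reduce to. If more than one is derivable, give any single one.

PP/NP

[0,7] S   >
  [0,1] "saw" : S/PP
  [1,7] PP   >
    [1,5] PP/(PP/NP)   >
      [1,2] "found" : (PP/(PP/NP))/N
      [2,5] N   <
        [2,4] PP   >
          [2,3] "gave" : PP/S
          [3,4] "here" : S
        [4,5] "bone" : N\PP
    [5,7] PP/NP   >
      [5,6] "slowly" : (PP/NP)/NP
      [6,7] "heard" : NP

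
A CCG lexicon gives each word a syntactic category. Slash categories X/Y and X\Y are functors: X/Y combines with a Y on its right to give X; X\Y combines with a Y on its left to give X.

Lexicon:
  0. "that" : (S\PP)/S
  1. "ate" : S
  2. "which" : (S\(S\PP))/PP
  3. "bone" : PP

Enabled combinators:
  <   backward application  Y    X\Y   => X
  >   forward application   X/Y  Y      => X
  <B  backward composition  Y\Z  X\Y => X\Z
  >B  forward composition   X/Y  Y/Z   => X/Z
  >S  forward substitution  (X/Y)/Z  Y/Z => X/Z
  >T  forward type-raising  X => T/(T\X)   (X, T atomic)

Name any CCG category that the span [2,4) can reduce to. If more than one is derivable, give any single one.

[0,4] S   <
  [0,2] S\PP   >
    [0,1] "that" : (S\PP)/S
    [1,2] "ate" : S
  [2,4] S\(S\PP)   >
    [2,3] "which" : (S\(S\PP))/PP
    [3,4] "bone" : PP

S\(S\PP)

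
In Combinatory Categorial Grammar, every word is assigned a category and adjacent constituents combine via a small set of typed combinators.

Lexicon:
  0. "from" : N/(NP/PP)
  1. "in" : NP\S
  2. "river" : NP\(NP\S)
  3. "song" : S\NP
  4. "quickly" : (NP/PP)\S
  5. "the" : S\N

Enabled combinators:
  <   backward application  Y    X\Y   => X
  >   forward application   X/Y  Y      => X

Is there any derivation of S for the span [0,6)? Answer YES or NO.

YES

[0,6] S   <
  [0,5] N   >
    [0,1] "from" : N/(NP/PP)
    [1,5] NP/PP   <
      [1,4] S   <
        [1,3] NP   <
          [1,2] "in" : NP\S
          [2,3] "river" : NP\(NP\S)
        [3,4] "song" : S\NP
      [4,5] "quickly" : (NP/PP)\S
  [5,6] "the" : S\N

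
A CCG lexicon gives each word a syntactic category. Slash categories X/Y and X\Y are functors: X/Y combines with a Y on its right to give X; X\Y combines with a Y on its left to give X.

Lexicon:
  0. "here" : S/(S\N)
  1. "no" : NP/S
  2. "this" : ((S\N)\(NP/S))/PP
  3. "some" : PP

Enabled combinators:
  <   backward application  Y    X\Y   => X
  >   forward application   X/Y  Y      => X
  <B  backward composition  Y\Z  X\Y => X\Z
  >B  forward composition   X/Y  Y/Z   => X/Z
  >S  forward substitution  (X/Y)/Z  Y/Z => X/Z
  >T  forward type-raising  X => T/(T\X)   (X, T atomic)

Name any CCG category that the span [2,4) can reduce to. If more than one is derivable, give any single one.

[0,4] S   >
  [0,1] "here" : S/(S\N)
  [1,4] S\N   <
    [1,2] "no" : NP/S
    [2,4] (S\N)\(NP/S)   >
      [2,3] "this" : ((S\N)\(NP/S))/PP
      [3,4] "some" : PP

(S\N)\(NP/S)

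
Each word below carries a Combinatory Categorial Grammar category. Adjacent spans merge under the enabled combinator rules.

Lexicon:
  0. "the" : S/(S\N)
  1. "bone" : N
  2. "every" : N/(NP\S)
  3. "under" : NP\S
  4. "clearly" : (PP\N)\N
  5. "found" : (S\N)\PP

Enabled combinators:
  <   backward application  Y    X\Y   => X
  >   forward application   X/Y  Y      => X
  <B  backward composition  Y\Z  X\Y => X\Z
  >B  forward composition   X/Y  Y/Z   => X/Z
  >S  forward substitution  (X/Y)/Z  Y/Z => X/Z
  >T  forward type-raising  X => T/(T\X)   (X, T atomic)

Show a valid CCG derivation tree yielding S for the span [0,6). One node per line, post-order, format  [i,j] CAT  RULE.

[0,6] S   >
  [0,1] "the" : S/(S\N)
  [1,6] S\N   <
    [1,5] PP   >
      [1,2] PP/(PP\N)   >T
        [1,2] "bone" : N
      [2,5] PP\N   <
        [2,4] N   >
          [2,3] "every" : N/(NP\S)
          [3,4] "under" : NP\S
        [4,5] "clearly" : (PP\N)\N
    [5,6] "found" : (S\N)\PP

[0,1] S/(S\N)  lex  "the"
[1,2] N  lex  "bone"
[1,2] PP/(PP\N)  >T
[2,3] N/(NP\S)  lex  "every"
[3,4] NP\S  lex  "under"
[2,4] N  >  k=3
[4,5] (PP\N)\N  lex  "clearly"
[2,5] PP\N  <  k=4
[1,5] PP  >  k=2
[5,6] (S\N)\PP  lex  "found"
[1,6] S\N  <  k=5
[0,6] S  >  k=1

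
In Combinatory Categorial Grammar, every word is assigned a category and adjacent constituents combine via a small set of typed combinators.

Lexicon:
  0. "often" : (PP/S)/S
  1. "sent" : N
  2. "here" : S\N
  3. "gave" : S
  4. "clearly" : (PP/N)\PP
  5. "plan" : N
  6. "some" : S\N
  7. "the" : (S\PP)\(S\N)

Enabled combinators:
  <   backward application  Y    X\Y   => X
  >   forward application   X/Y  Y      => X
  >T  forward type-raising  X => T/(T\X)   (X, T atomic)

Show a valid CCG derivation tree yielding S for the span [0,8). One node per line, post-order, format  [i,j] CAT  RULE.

[0,8] S   <
  [0,6] PP   >
    [0,5] PP/N   <
      [0,4] PP   >
        [0,3] PP/S   >
          [0,1] "often" : (PP/S)/S
          [1,3] S   <
            [1,2] "sent" : N
            [2,3] "here" : S\N
        [3,4] "gave" : S
      [4,5] "clearly" : (PP/N)\PP
    [5,6] "plan" : N
  [6,8] S\PP   <
    [6,7] "some" : S\N
    [7,8] "the" : (S\PP)\(S\N)

[0,1] (PP/S)/S  lex  "often"
[1,2] N  lex  "sent"
[2,3] S\N  lex  "here"
[1,3] S  <  k=2
[0,3] PP/S  >  k=1
[3,4] S  lex  "gave"
[0,4] PP  >  k=3
[4,5] (PP/N)\PP  lex  "clearly"
[0,5] PP/N  <  k=4
[5,6] N  lex  "plan"
[0,6] PP  >  k=5
[6,7] S\N  lex  "some"
[7,8] (S\PP)\(S\N)  lex  "the"
[6,8] S\PP  <  k=7
[0,8] S  <  k=6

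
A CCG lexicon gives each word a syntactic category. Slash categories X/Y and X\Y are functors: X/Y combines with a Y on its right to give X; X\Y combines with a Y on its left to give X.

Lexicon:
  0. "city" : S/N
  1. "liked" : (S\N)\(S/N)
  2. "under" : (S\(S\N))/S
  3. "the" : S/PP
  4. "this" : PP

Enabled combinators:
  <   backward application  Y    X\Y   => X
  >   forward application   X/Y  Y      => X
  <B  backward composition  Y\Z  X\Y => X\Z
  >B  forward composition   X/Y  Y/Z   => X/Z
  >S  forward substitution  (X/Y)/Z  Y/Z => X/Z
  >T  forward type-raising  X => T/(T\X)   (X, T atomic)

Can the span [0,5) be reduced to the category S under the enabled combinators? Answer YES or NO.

YES

[0,5] S   <
  [0,2] S\N   <
    [0,1] "city" : S/N
    [1,2] "liked" : (S\N)\(S/N)
  [2,5] S\(S\N)   >
    [2,3] "under" : (S\(S\N))/S
    [3,5] S   >
      [3,4] "the" : S/PP
      [4,5] "this" : PP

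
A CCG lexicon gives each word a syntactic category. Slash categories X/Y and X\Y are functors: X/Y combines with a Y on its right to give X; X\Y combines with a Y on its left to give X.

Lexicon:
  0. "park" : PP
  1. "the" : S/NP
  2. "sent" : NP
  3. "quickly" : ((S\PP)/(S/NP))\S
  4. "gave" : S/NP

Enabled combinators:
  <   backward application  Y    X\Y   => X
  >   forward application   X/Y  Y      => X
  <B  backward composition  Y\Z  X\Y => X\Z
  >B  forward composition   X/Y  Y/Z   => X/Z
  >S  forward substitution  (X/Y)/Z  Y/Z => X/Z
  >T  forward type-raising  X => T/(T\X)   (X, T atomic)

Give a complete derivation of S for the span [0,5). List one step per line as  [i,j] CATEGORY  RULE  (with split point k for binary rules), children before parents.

[0,5] S   <
  [0,1] "park" : PP
  [1,5] S\PP   >
    [1,4] (S\PP)/(S/NP)   <
      [1,3] S   >
        [1,2] "the" : S/NP
        [2,3] "sent" : NP
      [3,4] "quickly" : ((S\PP)/(S/NP))\S
    [4,5] "gave" : S/NP

[0,1] PP  lex  "park"
[1,2] S/NP  lex  "the"
[2,3] NP  lex  "sent"
[1,3] S  >  k=2
[3,4] ((S\PP)/(S/NP))\S  lex  "quickly"
[1,4] (S\PP)/(S/NP)  <  k=3
[4,5] S/NP  lex  "gave"
[1,5] S\PP  >  k=4
[0,5] S  <  k=1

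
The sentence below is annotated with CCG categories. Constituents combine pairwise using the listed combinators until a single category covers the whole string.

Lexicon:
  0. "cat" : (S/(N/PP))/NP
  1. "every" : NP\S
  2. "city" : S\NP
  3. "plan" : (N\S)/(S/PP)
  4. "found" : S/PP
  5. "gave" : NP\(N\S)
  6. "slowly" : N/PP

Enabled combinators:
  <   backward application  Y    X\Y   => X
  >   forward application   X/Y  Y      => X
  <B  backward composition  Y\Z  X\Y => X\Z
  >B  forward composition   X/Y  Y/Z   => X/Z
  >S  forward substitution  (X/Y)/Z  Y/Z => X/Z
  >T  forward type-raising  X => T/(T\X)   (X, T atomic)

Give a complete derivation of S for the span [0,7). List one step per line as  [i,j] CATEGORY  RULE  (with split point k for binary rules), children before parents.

[0,1] (S/(N/PP))/NP  lex  "cat"
[1,2] NP\S  lex  "every"
[2,3] S\NP  lex  "city"
[1,3] S\S  <B  k=2
[3,4] (N\S)/(S/PP)  lex  "plan"
[4,5] S/PP  lex  "found"
[3,5] N\S  >  k=4
[1,5] N\S  <B  k=3
[5,6] NP\(N\S)  lex  "gave"
[1,6] NP  <  k=5
[0,6] S/(N/PP)  >  k=1
[6,7] N/PP  lex  "slowly"
[0,7] S  >  k=6

[0,7] S   >
  [0,6] S/(N/PP)   >
    [0,1] "cat" : (S/(N/PP))/NP
    [1,6] NP   <
      [1,5] N\S   <B
        [1,3] S\S   <B
          [1,2] "every" : NP\S
          [2,3] "city" : S\NP
        [3,5] N\S   >
          [3,4] "plan" : (N\S)/(S/PP)
          [4,5] "found" : S/PP
      [5,6] "gave" : NP\(N\S)
  [6,7] "slowly" : N/PP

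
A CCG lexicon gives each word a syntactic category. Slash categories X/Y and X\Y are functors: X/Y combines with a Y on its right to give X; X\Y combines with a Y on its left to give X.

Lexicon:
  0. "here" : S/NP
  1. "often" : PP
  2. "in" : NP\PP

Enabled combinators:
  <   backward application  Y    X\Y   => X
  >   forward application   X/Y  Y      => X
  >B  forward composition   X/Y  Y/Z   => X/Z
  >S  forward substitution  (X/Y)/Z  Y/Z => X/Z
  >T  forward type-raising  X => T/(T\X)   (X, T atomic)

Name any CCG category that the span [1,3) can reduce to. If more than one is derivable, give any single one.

[0,3] S   >
  [0,1] "here" : S/NP
  [1,3] NP   <
    [1,2] "often" : PP
    [2,3] "in" : NP\PP

NP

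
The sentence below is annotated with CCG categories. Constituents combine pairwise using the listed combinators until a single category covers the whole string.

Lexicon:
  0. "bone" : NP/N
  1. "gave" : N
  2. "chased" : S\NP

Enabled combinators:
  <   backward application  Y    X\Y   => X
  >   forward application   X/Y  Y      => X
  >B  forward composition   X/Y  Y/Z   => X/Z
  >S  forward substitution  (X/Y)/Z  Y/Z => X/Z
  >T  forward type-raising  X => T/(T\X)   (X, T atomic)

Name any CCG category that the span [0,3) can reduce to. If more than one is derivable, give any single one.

S

[0,3] S   <
  [0,2] NP   >
    [0,1] "bone" : NP/N
    [1,2] "gave" : N
  [2,3] "chased" : S\NP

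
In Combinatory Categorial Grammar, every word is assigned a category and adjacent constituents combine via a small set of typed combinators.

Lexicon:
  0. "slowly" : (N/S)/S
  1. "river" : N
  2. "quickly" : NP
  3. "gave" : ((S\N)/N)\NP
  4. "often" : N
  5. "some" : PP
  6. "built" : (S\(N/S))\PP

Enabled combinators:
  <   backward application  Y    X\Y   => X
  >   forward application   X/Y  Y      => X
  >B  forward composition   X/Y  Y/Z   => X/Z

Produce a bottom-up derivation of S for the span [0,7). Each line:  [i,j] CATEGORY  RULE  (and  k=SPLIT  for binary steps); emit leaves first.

[0,1] (N/S)/S  lex  "slowly"
[1,2] N  lex  "river"
[2,3] NP  lex  "quickly"
[3,4] ((S\N)/N)\NP  lex  "gave"
[2,4] (S\N)/N  <  k=3
[4,5] N  lex  "often"
[2,5] S\N  >  k=4
[1,5] S  <  k=2
[0,5] N/S  >  k=1
[5,6] PP  lex  "some"
[6,7] (S\(N/S))\PP  lex  "built"
[5,7] S\(N/S)  <  k=6
[0,7] S  <  k=5

[0,7] S   <
  [0,5] N/S   >
    [0,1] "slowly" : (N/S)/S
    [1,5] S   <
      [1,2] "river" : N
      [2,5] S\N   >
        [2,4] (S\N)/N   <
          [2,3] "quickly" : NP
          [3,4] "gave" : ((S\N)/N)\NP
        [4,5] "often" : N
  [5,7] S\(N/S)   <
    [5,6] "some" : PP
    [6,7] "built" : (S\(N/S))\PP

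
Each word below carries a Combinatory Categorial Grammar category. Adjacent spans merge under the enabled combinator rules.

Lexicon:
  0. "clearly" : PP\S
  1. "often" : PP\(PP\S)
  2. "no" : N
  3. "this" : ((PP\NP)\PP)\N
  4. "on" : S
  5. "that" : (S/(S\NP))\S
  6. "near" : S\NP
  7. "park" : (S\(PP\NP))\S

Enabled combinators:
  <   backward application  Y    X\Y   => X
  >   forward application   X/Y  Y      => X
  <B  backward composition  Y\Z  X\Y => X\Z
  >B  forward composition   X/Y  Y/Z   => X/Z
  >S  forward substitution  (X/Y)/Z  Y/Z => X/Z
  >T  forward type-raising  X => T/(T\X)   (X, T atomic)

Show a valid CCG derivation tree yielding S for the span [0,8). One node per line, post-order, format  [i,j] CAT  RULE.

[0,8] S   <
  [0,4] PP\NP   <
    [0,2] PP   <
      [0,1] "clearly" : PP\S
      [1,2] "often" : PP\(PP\S)
    [2,4] (PP\NP)\PP   <
      [2,3] "no" : N
      [3,4] "this" : ((PP\NP)\PP)\N
  [4,8] S\(PP\NP)   <
    [4,7] S   >
      [4,6] S/(S\NP)   <
        [4,5] "on" : S
        [5,6] "that" : (S/(S\NP))\S
      [6,7] "near" : S\NP
    [7,8] "park" : (S\(PP\NP))\S

[0,1] PP\S  lex  "clearly"
[1,2] PP\(PP\S)  lex  "often"
[0,2] PP  <  k=1
[2,3] N  lex  "no"
[3,4] ((PP\NP)\PP)\N  lex  "this"
[2,4] (PP\NP)\PP  <  k=3
[0,4] PP\NP  <  k=2
[4,5] S  lex  "on"
[5,6] (S/(S\NP))\S  lex  "that"
[4,6] S/(S\NP)  <  k=5
[6,7] S\NP  lex  "near"
[4,7] S  >  k=6
[7,8] (S\(PP\NP))\S  lex  "park"
[4,8] S\(PP\NP)  <  k=7
[0,8] S  <  k=4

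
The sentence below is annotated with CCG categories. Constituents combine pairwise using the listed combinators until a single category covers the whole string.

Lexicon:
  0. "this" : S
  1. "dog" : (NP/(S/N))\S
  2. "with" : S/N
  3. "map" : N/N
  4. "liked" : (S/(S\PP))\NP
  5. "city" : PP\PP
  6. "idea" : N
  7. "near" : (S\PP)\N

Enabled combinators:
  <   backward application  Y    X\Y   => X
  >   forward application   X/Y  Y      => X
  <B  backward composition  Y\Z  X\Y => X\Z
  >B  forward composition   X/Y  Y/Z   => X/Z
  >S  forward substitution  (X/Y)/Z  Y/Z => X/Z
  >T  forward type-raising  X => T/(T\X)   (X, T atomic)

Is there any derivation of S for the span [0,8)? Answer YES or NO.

[0,8] S   >
  [0,5] S/(S\PP)   <
    [0,4] NP   >
      [0,2] NP/(S/N)   <
        [0,1] "this" : S
        [1,2] "dog" : (NP/(S/N))\S
      [2,4] S/N   >B
        [2,3] "with" : S/N
        [3,4] "map" : N/N
    [4,5] "liked" : (S/(S\PP))\NP
  [5,8] S\PP   <B
    [5,6] "city" : PP\PP
    [6,8] S\PP   <
      [6,7] "idea" : N
      [7,8] "near" : (S\PP)\N

YES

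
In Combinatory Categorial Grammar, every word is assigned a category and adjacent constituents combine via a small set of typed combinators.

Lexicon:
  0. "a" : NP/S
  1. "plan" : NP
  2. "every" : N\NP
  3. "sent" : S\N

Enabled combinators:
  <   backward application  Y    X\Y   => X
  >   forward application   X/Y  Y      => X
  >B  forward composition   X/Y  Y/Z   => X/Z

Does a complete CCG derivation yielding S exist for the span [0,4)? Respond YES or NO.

NO

NP/S NP N\NP S\N
CKY chart[0,4] = {NP}; S ∉ chart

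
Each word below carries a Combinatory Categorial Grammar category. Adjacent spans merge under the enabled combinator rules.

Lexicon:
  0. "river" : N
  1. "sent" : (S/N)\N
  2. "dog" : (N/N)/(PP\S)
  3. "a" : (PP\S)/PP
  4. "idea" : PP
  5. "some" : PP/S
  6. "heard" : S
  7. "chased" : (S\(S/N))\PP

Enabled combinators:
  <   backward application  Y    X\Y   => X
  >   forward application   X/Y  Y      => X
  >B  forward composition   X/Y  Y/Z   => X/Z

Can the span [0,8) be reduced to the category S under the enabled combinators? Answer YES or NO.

[0,8] S   <
  [0,5] S/N   >B
    [0,2] S/N   <
      [0,1] "river" : N
      [1,2] "sent" : (S/N)\N
    [2,5] N/N   >
      [2,3] "dog" : (N/N)/(PP\S)
      [3,5] PP\S   >
        [3,4] "a" : (PP\S)/PP
        [4,5] "idea" : PP
  [5,8] S\(S/N)   <
    [5,7] PP   >
      [5,6] "some" : PP/S
      [6,7] "heard" : S
    [7,8] "chased" : (S\(S/N))\PP

YES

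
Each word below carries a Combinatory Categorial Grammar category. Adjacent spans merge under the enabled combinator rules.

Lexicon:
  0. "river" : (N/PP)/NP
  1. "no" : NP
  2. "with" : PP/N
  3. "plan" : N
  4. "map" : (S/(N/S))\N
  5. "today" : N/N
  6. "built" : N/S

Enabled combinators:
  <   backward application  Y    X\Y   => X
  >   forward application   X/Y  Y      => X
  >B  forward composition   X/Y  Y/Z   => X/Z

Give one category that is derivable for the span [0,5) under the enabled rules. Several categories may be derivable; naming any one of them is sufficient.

S/(N/S)

[0,7] S   >
  [0,5] S/(N/S)   <
    [0,4] N   >
      [0,2] N/PP   >
        [0,1] "river" : (N/PP)/NP
        [1,2] "no" : NP
      [2,4] PP   >
        [2,3] "with" : PP/N
        [3,4] "plan" : N
    [4,5] "map" : (S/(N/S))\N
  [5,7] N/S   >B
    [5,6] "today" : N/N
    [6,7] "built" : N/S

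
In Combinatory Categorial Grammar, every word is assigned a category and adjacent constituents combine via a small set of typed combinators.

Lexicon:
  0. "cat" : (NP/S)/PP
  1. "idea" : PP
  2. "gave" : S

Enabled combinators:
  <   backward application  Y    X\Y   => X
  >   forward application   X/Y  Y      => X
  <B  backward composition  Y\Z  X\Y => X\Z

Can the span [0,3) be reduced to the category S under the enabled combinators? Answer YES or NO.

NO

(NP/S)/PP PP S
CKY chart[0,3] = {NP}; S ∉ chart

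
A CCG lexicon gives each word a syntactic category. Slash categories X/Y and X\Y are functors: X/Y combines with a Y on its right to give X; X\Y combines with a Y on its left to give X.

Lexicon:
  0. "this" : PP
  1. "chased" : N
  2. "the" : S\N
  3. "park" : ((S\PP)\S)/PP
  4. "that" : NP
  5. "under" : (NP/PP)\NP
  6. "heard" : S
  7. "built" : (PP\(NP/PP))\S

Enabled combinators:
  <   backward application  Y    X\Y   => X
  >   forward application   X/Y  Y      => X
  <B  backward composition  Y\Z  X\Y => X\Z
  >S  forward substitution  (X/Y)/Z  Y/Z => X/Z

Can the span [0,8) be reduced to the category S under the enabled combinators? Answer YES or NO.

YES

[0,8] S   <
  [0,1] "this" : PP
  [1,8] S\PP   <
    [1,3] S   <
      [1,2] "chased" : N
      [2,3] "the" : S\N
    [3,8] (S\PP)\S   >
      [3,4] "park" : ((S\PP)\S)/PP
      [4,8] PP   <
        [4,5] "that" : NP
        [5,8] PP\NP   <B
          [5,6] "under" : (NP/PP)\NP
          [6,8] PP\(NP/PP)   <
            [6,7] "heard" : S
            [7,8] "built" : (PP\(NP/PP))\S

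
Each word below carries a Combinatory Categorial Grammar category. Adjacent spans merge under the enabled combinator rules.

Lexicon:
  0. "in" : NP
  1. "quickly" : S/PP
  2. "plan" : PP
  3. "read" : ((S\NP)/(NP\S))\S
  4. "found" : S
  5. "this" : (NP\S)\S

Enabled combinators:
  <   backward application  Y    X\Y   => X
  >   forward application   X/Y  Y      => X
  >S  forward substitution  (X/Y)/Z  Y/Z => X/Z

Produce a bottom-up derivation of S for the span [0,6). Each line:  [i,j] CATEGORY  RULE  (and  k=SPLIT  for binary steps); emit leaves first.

[0,1] NP  lex  "in"
[1,2] S/PP  lex  "quickly"
[2,3] PP  lex  "plan"
[1,3] S  >  k=2
[3,4] ((S\NP)/(NP\S))\S  lex  "read"
[1,4] (S\NP)/(NP\S)  <  k=3
[4,5] S  lex  "found"
[5,6] (NP\S)\S  lex  "this"
[4,6] NP\S  <  k=5
[1,6] S\NP  >  k=4
[0,6] S  <  k=1

[0,6] S   <
  [0,1] "in" : NP
  [1,6] S\NP   >
    [1,4] (S\NP)/(NP\S)   <
      [1,3] S   >
        [1,2] "quickly" : S/PP
        [2,3] "plan" : PP
      [3,4] "read" : ((S\NP)/(NP\S))\S
    [4,6] NP\S   <
      [4,5] "found" : S
      [5,6] "this" : (NP\S)\S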